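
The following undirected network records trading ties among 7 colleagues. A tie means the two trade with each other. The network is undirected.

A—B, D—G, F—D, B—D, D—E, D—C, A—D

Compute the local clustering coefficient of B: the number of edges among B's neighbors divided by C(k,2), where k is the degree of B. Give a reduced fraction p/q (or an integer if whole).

1

B's neighbors: A and D (k = 2).
Possible neighbor pairs: C(2,2) = 1. Edges among them: A–D → e = 1.
Clustering(B) = 1/1.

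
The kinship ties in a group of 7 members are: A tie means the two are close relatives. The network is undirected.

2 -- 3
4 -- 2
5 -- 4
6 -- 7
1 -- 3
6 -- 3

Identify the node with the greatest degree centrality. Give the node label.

Degrees — 1:1, 2:2, 3:3, 4:2, 5:1, 6:2, 7:1.
The maximum is 3, attained only by 3.

3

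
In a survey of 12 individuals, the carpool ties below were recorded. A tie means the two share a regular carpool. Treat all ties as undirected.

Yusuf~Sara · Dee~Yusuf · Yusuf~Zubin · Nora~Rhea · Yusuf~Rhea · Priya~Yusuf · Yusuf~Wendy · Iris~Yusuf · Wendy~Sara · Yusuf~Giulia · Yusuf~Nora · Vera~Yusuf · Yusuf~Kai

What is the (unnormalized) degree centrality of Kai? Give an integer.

Kai is directly tied to Yusuf. That is 1 neighbor, so the degree of Kai is 1.

1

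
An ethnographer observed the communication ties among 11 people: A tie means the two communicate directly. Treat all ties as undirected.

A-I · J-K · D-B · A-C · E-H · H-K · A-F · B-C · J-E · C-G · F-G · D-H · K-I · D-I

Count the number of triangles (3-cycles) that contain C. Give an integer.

C's neighbors are A, B, and G, but none of them are tied to each other, so no triangle contains C.

0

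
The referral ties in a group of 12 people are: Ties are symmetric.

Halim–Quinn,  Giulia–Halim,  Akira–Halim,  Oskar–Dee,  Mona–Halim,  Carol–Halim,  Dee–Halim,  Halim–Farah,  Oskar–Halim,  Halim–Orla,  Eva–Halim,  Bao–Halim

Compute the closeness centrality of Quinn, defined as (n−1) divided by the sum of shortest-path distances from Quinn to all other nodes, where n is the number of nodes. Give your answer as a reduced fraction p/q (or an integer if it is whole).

11/21

Distances from Quinn: Akira:2, Bao:2, Carol:2, Dee:2, Eva:2, Farah:2, Giulia:2, Halim:1, Mona:2, Orla:2, Oskar:2. Sum = 21.
n = 12, so closeness = 11/21.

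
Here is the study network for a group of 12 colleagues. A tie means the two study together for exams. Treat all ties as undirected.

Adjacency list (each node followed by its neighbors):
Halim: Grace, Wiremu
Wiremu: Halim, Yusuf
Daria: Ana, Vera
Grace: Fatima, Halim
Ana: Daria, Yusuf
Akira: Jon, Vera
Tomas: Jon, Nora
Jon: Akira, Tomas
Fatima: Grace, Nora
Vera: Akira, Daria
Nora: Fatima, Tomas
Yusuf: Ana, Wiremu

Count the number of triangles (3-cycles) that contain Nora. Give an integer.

Nora's neighbors are Fatima and Tomas, but none of them are tied to each other, so no triangle contains Nora.

0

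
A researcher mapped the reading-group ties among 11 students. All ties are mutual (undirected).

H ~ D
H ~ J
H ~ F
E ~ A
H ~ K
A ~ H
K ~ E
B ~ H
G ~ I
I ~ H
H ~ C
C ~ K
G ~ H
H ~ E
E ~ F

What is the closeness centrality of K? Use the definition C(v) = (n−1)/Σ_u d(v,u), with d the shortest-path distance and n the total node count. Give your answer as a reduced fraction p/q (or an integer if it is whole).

Distances from K: A:2, B:2, C:1, D:2, E:1, F:2, G:2, H:1, I:2, J:2. Sum = 17.
n = 11, so closeness = 10/17.

10/17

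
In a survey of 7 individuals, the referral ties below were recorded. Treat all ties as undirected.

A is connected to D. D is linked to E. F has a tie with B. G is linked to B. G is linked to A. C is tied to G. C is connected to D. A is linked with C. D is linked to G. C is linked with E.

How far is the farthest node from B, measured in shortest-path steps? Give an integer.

Distances from B: A:2, C:2, D:2, E:3, F:1, G:1.
The largest is 3 (to E), so the eccentricity of B is 3.

3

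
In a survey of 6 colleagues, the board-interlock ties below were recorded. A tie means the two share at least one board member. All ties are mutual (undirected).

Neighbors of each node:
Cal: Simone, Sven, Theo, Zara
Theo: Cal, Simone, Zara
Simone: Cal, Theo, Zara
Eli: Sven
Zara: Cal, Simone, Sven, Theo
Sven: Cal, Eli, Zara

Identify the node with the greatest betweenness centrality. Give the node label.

Sven

Unnormalized betweenness of each node: Cal:2, Eli:0, Simone:0, Sven:4, Theo:0, Zara:2.
Sven has the largest value, 4, making it the main broker — the node through which the most shortest paths run.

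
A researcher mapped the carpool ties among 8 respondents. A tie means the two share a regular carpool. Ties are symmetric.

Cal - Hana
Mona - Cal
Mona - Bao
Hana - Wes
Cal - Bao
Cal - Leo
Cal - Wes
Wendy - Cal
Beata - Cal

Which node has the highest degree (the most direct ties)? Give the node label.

Cal

Degrees — Bao:2, Beata:1, Cal:7, Hana:2, Leo:1, Mona:2, Wendy:1, Wes:2.
The maximum is 7, attained only by Cal.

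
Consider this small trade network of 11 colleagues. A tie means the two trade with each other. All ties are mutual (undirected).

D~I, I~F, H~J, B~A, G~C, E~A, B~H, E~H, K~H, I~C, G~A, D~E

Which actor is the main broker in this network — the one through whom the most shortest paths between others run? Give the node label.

Unnormalized betweenness of each node: A:34/3, B:4, C:25/6, D:71/6, E:113/6, F:0, G:37/6, H:56/3, I:12, J:0, K:0.
E has the largest value, 113/6, making it the main broker — the node through which the most shortest paths run.

E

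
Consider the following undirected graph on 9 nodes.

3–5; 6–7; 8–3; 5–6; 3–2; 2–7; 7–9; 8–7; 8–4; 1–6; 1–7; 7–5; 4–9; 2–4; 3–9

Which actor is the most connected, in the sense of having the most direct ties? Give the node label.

7

Degrees — 1:2, 2:3, 3:4, 4:3, 5:3, 6:3, 7:6, 8:3, 9:3.
The maximum is 6, attained only by 7.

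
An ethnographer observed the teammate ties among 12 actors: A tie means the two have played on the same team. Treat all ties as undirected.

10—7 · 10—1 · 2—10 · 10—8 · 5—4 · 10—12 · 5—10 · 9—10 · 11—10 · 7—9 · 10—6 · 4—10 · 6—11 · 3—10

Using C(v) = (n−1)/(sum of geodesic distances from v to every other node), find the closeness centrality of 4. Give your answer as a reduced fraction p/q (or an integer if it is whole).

Distances from 4: 1:2, 2:2, 3:2, 5:1, 6:2, 7:2, 8:2, 9:2, 10:1, 11:2, 12:2. Sum = 20.
n = 12, so closeness = 11/20.

11/20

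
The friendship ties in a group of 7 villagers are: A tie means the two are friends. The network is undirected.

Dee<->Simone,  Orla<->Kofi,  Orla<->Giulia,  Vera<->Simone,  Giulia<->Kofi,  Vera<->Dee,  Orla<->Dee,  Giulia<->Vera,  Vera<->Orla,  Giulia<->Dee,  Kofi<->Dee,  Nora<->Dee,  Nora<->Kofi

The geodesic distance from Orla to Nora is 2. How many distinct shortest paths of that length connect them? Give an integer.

The shortest distance is 2. The length-2 paths are: Orla–Kofi–Nora; Orla–Dee–Nora.
That gives 2 distinct shortest paths.

2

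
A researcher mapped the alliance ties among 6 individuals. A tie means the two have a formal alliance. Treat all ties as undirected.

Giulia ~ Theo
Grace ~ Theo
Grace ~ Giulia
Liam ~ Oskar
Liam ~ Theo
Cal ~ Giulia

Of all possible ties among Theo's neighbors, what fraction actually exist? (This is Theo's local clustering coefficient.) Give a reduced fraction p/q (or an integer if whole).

1/3

Theo's neighbors: Giulia, Grace, and Liam (k = 3).
Possible neighbor pairs: C(3,2) = 3. Edges among them: Giulia–Grace → e = 1.
Clustering(Theo) = 1/3.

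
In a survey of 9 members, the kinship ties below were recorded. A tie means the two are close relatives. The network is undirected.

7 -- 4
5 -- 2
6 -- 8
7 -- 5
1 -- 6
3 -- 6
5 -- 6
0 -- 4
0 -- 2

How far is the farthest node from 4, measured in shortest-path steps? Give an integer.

Distances from 4: 0:1, 1:4, 2:2, 3:4, 5:2, 6:3, 7:1, 8:4.
The largest is 4 (to 8, 1, and 3), so the eccentricity of 4 is 4.

4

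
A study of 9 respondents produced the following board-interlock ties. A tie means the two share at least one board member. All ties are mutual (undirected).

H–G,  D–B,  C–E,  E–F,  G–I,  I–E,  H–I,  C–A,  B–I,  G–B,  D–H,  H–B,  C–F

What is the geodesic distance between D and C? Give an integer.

One shortest route is D – B – I – E – C, which uses 4 edges, and at distance 3 from D we only reach {E}, which does not include C. So d(D,C) = 4.

4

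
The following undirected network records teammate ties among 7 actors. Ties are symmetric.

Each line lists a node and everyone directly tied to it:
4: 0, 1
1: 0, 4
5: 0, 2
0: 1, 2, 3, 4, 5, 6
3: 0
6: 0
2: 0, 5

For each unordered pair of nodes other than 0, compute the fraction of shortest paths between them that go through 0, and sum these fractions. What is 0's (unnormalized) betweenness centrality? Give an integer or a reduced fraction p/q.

Pairs whose geodesics pass through 0 — 1–6: 1; 1–3: 1; 1–5: 1; 1–2: 1; 6–3: 1; 6–5: 1; 6–2: 1; 6–4: 1; 3–5: 1; 3–2: 1; 3–4: 1; 5–4: 1; 2–4: 1.
All other pairs contribute 0.
Summing the contributions gives betweenness(0) = 13.

13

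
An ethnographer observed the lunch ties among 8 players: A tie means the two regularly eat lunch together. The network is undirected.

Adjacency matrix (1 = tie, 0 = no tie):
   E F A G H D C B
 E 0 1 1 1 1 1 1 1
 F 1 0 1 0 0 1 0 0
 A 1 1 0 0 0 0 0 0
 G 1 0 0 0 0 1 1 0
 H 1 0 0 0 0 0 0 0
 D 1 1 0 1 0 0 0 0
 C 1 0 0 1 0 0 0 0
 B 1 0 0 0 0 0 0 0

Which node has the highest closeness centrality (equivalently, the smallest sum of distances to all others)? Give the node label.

E

Farness (sum of distances to all others) for each node — A:12, B:13, C:12, D:11, E:7, F:11, G:11, H:13.
The smallest farness is 7, for E, so E has the highest closeness.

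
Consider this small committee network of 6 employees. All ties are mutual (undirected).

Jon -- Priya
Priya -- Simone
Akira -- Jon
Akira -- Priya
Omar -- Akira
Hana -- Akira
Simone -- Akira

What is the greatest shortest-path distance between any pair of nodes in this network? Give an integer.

Eccentricity of each node (its greatest distance to any other): Akira:1, Hana:2, Jon:2, Omar:2, Priya:2, Simone:2.
The maximum eccentricity is 2, realized for instance by the pair Jon–Omar via Jon – Akira – Omar. So the diameter is 2.

2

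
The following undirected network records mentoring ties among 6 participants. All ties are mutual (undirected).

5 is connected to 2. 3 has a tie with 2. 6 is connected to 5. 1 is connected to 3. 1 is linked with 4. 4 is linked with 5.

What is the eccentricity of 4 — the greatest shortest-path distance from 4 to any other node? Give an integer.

2

Distances from 4: 1:1, 2:2, 3:2, 5:1, 6:2.
The largest is 2 (to 2, 6, and 3), so the eccentricity of 4 is 2.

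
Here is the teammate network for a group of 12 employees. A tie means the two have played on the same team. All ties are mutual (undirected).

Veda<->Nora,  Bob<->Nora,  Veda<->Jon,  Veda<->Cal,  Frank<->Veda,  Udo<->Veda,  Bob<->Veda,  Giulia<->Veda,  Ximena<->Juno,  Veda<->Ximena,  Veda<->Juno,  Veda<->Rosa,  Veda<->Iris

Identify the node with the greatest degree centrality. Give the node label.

Veda

Degrees — Bob:2, Cal:1, Frank:1, Giulia:1, Iris:1, Jon:1, Juno:2, Nora:2, Rosa:1, Udo:1, Veda:11, Ximena:2.
The maximum is 11, attained only by Veda.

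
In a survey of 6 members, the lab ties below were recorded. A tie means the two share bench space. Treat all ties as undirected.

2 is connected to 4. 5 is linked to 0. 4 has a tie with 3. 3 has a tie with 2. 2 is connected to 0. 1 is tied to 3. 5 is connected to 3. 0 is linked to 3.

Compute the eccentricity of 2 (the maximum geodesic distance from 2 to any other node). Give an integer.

Distances from 2: 0:1, 1:2, 3:1, 4:1, 5:2.
The largest is 2 (to 5 and 1), so the eccentricity of 2 is 2.

2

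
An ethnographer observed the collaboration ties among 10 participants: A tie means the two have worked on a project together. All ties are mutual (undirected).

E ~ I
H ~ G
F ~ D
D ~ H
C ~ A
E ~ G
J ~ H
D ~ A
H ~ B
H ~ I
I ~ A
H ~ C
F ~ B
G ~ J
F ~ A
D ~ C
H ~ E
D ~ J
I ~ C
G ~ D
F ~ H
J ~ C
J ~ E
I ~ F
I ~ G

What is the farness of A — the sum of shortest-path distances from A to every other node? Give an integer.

Distances from A: B:2, C:1, D:1, E:2, F:1, G:2, H:2, I:1, J:2.
Sum = 2 + 1 + 1 + 2 + 1 + 2 + 2 + 1 + 2 = 14.

14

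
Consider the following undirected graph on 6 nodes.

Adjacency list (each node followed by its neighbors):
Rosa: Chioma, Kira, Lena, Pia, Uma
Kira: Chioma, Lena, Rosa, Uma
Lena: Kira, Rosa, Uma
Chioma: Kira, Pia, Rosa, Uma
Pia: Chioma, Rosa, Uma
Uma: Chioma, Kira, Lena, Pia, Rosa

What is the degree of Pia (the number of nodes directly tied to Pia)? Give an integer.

3

Pia is directly tied to Chioma, Rosa, and Uma. That is 3 neighbors, so the degree of Pia is 3.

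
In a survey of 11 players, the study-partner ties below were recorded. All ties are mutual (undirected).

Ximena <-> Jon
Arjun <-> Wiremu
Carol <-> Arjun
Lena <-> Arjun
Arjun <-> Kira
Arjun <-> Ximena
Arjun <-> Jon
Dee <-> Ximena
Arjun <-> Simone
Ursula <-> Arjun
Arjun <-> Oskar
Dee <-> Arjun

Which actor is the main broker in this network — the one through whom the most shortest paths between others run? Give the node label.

Arjun

Unnormalized betweenness of each node: Arjun:85/2, Carol:0, Dee:0, Jon:0, Kira:0, Lena:0, Oskar:0, Simone:0, Ursula:0, Wiremu:0, Ximena:1/2.
Arjun has the largest value, 85/2, making it the main broker — the node through which the most shortest paths run.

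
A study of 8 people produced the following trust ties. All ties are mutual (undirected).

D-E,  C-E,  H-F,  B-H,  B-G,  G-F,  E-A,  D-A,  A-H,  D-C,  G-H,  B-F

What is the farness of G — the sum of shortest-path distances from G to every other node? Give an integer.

15

Distances from G: A:2, B:1, C:4, D:3, E:3, F:1, H:1.
Sum = 2 + 1 + 4 + 3 + 3 + 1 + 1 = 15.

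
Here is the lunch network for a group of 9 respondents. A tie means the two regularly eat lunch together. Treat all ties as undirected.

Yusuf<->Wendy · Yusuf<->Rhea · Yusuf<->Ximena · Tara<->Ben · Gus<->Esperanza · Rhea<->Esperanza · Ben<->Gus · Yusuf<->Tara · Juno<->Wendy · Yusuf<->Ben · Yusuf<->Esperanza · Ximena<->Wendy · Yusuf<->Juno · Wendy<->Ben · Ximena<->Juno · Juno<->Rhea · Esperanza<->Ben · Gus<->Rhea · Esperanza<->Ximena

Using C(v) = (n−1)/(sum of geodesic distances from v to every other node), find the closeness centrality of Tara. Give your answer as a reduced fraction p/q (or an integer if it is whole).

4/7

Distances from Tara: Ben:1, Esperanza:2, Gus:2, Juno:2, Rhea:2, Wendy:2, Ximena:2, Yusuf:1. Sum = 14.
n = 9, so closeness = 8/14 = 4/7.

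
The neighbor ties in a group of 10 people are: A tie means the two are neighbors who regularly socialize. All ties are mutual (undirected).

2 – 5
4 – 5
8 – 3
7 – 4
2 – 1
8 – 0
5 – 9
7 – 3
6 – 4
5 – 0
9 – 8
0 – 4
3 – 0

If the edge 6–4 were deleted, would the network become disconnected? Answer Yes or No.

Without the 6–4 edge there is no alternate route between 6 and 4, so the network disconnects. It is a bridge.

Yes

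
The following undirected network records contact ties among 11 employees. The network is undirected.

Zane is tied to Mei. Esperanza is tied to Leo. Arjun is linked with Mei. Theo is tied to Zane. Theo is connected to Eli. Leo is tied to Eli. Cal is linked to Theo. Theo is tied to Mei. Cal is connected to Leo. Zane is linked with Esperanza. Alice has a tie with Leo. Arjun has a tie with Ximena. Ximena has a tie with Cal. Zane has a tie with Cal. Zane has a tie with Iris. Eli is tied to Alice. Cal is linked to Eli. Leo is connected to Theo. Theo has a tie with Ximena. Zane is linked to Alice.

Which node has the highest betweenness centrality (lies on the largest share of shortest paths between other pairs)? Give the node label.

Unnormalized betweenness of each node: Alice:7/6, Arjun:1/2, Cal:29/6, Eli:1, Esperanza:1/2, Iris:0, Leo:4, Mei:31/6, Theo:17/2, Ximena:17/6, Zane:33/2.
Zane has the largest value, 33/2, making it the main broker — the node through which the most shortest paths run.

Zane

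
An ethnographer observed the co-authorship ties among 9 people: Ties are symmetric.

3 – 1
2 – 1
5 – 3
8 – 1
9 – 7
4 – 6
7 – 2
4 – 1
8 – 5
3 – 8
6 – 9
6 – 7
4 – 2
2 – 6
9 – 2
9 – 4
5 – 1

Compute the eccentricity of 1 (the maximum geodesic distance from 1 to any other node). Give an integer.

Distances from 1: 2:1, 3:1, 4:1, 5:1, 6:2, 7:2, 8:1, 9:2.
The largest is 2 (to 9, 6, and 7), so the eccentricity of 1 is 2.

2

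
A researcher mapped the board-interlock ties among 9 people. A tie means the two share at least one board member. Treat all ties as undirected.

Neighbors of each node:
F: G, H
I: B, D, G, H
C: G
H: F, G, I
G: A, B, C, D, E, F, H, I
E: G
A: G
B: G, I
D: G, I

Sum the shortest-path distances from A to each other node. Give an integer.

15

Distances from A: B:2, C:2, D:2, E:2, F:2, G:1, H:2, I:2.
Sum = 2 + 2 + 2 + 2 + 2 + 1 + 2 + 2 = 15.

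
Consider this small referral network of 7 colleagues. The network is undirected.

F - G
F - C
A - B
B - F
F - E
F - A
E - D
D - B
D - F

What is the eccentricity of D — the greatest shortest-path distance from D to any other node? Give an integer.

2

Distances from D: A:2, B:1, C:2, E:1, F:1, G:2.
The largest is 2 (to A, C, and G), so the eccentricity of D is 2.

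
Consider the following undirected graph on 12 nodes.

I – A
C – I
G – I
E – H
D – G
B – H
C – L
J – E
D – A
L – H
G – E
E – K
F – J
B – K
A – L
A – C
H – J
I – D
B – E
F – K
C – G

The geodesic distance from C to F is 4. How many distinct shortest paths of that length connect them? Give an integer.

The shortest distance is 4. The length-4 paths are: C–L–H–J–F; C–G–E–J–F; C–G–E–K–F.
That gives 3 distinct shortest paths.

3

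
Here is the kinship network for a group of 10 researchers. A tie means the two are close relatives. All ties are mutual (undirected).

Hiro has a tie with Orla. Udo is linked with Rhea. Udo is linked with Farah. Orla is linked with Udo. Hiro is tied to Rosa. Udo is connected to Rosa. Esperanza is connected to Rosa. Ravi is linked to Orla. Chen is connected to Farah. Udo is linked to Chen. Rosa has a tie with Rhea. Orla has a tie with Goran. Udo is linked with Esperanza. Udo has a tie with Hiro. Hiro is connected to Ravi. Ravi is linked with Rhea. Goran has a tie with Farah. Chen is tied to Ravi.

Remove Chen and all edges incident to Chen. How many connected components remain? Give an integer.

1

Chen's neighbors (Farah, Ravi, and Udo) remain reachable from one another through other ties, so the rest of the network stays in one piece.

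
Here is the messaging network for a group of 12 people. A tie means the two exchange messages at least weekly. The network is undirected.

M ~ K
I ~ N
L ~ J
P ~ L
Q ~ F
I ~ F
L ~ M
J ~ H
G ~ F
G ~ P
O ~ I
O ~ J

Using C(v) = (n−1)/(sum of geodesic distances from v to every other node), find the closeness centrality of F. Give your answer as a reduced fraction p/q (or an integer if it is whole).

Distances from F: G:1, H:4, I:1, J:3, K:5, L:3, M:4, N:2, O:2, P:2, Q:1. Sum = 28.
n = 12, so closeness = 11/28.

11/28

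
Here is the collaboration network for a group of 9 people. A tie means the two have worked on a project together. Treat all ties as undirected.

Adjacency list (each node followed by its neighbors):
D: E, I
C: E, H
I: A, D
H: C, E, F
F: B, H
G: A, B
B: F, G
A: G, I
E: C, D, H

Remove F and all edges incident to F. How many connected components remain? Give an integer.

1

F's neighbors (B and H) remain reachable from one another through other ties, so the rest of the network stays in one piece.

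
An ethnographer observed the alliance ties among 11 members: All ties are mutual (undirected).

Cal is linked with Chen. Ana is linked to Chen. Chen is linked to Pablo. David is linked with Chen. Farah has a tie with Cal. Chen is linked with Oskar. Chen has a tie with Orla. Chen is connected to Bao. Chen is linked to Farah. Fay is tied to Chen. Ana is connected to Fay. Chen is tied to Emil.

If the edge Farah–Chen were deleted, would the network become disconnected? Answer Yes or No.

Even without that edge, Farah still reaches Chen via Farah – Cal – Chen, so the network stays connected. Not a bridge.

No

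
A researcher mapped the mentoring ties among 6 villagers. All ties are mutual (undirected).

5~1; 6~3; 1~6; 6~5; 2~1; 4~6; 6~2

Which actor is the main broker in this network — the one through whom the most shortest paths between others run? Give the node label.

Unnormalized betweenness of each node: 1:1/2, 2:0, 3:0, 4:0, 5:0, 6:15/2.
6 has the largest value, 15/2, making it the main broker — the node through which the most shortest paths run.

6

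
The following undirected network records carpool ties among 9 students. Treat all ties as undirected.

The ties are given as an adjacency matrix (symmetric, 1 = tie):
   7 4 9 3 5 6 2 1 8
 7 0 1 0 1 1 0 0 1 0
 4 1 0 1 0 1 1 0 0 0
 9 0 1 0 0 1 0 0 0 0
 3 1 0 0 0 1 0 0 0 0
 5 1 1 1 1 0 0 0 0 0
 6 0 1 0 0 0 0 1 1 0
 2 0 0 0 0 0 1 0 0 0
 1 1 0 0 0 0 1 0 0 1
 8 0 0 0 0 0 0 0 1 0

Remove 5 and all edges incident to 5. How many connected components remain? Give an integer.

1

5's neighbors (3, 4, 7, and 9) remain reachable from one another through other ties, so the rest of the network stays in one piece.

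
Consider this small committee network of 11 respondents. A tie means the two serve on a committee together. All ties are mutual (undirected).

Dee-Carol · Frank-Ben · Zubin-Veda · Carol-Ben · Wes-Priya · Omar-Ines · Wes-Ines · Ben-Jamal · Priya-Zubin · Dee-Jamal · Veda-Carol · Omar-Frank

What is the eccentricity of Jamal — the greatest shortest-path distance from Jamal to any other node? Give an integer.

Distances from Jamal: Ben:1, Carol:2, Dee:1, Frank:2, Ines:4, Omar:3, Priya:5, Veda:3, Wes:5, Zubin:4.
The largest is 5 (to Wes and Priya), so the eccentricity of Jamal is 5.

5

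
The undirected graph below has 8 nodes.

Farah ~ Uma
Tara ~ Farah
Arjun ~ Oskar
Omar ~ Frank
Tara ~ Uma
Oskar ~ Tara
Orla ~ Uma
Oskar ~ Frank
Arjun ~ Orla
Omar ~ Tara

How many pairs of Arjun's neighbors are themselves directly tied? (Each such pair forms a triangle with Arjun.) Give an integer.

0

Arjun's neighbors are Orla and Oskar, but none of them are tied to each other, so no triangle contains Arjun.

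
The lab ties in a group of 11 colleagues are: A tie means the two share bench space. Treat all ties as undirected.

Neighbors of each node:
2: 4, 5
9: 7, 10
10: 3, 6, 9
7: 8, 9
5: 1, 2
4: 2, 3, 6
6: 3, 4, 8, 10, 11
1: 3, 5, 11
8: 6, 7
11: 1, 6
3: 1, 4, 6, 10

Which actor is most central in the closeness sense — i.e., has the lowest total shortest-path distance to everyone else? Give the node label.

6

Farness (sum of distances to all others) for each node — 1:21, 2:25, 3:17, 4:19, 5:27, 6:16, 7:28, 8:22, 9:25, 10:19, 11:21.
The smallest farness is 16, for 6, so 6 has the highest closeness.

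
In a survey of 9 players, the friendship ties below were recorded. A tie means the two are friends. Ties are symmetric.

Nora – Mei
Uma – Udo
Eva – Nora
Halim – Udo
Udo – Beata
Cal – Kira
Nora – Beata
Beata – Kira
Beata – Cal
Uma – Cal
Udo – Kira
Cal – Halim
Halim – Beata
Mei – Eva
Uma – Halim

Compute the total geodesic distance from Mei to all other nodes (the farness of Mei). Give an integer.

Distances from Mei: Beata:2, Cal:3, Eva:1, Halim:3, Kira:3, Nora:1, Udo:3, Uma:4.
Sum = 2 + 3 + 1 + 3 + 3 + 1 + 3 + 4 = 20.

20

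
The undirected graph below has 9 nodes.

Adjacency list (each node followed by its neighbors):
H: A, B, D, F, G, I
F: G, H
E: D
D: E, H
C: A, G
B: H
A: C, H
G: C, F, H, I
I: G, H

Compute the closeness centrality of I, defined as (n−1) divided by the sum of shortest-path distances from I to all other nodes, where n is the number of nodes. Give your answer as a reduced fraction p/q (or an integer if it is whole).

Distances from I: A:2, B:2, C:2, D:2, E:3, F:2, G:1, H:1. Sum = 15.
n = 9, so closeness = 8/15.

8/15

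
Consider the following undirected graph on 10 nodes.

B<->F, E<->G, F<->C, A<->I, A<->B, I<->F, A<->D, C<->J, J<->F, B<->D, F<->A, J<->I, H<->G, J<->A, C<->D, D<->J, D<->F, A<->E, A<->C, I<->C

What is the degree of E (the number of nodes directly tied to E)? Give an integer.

E is directly tied to A and G. That is 2 neighbors, so the degree of E is 2.

2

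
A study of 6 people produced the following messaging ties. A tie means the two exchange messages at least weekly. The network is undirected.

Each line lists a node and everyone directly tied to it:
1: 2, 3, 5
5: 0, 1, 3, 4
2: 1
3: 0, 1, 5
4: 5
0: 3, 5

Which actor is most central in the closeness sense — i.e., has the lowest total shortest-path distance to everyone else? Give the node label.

Farness (sum of distances to all others) for each node — 0:9, 1:7, 2:11, 3:7, 4:10, 5:6.
The smallest farness is 6, for 5, so 5 has the highest closeness.

5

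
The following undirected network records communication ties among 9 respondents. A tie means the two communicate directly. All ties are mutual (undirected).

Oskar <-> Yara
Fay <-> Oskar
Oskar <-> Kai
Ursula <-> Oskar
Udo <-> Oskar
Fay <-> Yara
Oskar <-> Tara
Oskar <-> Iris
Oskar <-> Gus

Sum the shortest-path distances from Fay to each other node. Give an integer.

Distances from Fay: Gus:2, Iris:2, Kai:2, Oskar:1, Tara:2, Udo:2, Ursula:2, Yara:1.
Sum = 2 + 2 + 2 + 1 + 2 + 2 + 2 + 1 = 14.

14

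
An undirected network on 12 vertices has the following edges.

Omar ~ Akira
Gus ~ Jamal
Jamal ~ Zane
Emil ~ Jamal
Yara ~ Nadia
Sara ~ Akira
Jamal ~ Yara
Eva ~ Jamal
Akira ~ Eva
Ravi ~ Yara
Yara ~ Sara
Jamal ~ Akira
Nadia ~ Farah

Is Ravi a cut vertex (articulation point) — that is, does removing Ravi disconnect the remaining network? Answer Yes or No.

No

Even without Ravi, every remaining node can still reach every other (the residual graph is connected), so Ravi is not a cut vertex.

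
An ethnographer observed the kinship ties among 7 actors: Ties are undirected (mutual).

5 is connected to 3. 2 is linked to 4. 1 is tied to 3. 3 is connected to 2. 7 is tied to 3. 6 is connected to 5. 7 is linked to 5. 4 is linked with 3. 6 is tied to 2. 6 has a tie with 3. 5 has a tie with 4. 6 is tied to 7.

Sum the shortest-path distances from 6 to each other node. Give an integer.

8

Distances from 6: 1:2, 2:1, 3:1, 4:2, 5:1, 7:1.
Sum = 2 + 1 + 1 + 2 + 1 + 1 = 8.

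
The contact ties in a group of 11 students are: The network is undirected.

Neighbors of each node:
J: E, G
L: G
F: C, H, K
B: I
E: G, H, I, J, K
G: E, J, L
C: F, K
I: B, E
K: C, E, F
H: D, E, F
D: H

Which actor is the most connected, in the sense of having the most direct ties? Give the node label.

E

Degrees — B:1, C:2, D:1, E:5, F:3, G:3, H:3, I:2, J:2, K:3, L:1.
The maximum is 5, attained only by E.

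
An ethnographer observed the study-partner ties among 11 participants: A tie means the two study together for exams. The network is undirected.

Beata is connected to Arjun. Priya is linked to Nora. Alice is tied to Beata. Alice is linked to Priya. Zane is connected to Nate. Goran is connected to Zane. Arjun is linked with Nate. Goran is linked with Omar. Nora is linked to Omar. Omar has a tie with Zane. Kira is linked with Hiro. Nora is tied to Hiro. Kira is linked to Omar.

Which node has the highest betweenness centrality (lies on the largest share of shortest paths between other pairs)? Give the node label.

Omar

Unnormalized betweenness of each node: Alice:13/2, Arjun:35/6, Beata:29/6, Goran:0, Hiro:11/6, Kira:7/3, Nate:17/2, Nora:89/6, Omar:52/3, Priya:19/2, Zane:23/2.
Omar has the largest value, 52/3, making it the main broker — the node through which the most shortest paths run.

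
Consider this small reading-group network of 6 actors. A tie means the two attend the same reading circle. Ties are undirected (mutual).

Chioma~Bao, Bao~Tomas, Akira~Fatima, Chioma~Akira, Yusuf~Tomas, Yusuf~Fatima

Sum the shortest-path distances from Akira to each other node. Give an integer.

9

Distances from Akira: Bao:2, Chioma:1, Fatima:1, Tomas:3, Yusuf:2.
Sum = 2 + 1 + 1 + 3 + 2 = 9.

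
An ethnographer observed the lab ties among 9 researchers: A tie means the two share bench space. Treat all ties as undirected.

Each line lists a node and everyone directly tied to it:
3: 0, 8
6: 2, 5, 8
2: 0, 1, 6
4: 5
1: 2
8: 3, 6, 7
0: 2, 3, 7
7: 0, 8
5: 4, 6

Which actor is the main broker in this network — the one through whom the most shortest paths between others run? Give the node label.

Unnormalized betweenness of each node: 0:9/2, 1:0, 2:10, 3:1/2, 4:0, 5:7, 6:14, 7:1/2, 8:13/2.
6 has the largest value, 14, making it the main broker — the node through which the most shortest paths run.

6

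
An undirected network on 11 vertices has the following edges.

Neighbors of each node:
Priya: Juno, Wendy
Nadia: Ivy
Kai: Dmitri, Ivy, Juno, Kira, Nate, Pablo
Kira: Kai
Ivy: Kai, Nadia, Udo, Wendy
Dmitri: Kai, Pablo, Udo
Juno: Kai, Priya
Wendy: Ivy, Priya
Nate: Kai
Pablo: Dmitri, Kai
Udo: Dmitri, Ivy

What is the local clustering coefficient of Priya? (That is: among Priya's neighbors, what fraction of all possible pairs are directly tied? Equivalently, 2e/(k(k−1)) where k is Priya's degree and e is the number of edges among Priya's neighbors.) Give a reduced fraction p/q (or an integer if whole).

Priya's neighbors: Juno and Wendy (k = 2).
Possible neighbor pairs: C(2,2) = 1. Edges among them: none → e = 0.
Clustering(Priya) = 0/1.

0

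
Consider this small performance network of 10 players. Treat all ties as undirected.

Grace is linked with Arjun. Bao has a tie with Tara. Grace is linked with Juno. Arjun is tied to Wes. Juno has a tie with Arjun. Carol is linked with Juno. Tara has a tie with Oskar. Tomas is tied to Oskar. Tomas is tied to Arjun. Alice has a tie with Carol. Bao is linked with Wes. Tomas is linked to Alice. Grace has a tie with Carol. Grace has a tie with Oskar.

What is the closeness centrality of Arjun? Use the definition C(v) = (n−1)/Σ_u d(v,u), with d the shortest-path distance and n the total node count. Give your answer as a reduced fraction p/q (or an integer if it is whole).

3/5

Distances from Arjun: Alice:2, Bao:2, Carol:2, Grace:1, Juno:1, Oskar:2, Tara:3, Tomas:1, Wes:1. Sum = 15.
n = 10, so closeness = 9/15 = 3/5.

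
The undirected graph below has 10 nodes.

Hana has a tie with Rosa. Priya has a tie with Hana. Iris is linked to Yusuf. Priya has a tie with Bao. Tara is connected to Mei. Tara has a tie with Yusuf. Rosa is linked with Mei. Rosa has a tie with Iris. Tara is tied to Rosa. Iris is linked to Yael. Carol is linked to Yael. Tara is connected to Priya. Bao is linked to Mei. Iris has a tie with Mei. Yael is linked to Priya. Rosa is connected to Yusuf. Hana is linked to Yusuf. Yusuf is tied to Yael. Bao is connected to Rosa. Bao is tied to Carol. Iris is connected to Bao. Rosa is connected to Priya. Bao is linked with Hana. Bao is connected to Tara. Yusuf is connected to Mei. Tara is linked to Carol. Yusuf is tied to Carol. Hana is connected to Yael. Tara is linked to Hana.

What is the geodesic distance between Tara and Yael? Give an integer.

2

One shortest route is Tara – Hana – Yael, which uses 2 edges, and Tara and Yael are not directly tied, so nothing shorter exists. So d(Tara,Yael) = 2.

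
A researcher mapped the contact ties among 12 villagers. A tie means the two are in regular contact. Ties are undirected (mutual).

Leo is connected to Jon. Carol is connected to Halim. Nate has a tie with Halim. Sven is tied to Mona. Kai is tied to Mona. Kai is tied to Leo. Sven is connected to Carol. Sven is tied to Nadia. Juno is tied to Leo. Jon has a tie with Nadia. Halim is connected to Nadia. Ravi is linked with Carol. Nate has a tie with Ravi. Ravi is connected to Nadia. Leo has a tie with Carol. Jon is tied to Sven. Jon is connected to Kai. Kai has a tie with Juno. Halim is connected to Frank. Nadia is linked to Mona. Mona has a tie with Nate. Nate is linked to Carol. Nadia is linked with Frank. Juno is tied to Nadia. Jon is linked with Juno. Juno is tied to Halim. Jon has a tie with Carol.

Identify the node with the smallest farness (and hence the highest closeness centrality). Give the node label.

Farness (sum of distances to all others) for each node — Carol:16, Frank:22, Halim:17, Jon:16, Juno:17, Kai:20, Leo:19, Mona:18, Nadia:15, Nate:18, Ravi:20, Sven:18.
The smallest farness is 15, for Nadia, so Nadia has the highest closeness.

Nadia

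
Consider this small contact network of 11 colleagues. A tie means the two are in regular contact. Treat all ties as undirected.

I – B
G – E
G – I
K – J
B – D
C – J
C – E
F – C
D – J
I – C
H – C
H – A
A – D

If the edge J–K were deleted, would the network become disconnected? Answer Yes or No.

Without the J–K edge there is no alternate route between J and K, so the network disconnects. It is a bridge.

Yes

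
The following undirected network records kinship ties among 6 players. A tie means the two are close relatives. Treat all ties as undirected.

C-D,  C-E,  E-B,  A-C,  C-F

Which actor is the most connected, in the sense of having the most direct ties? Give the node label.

C

Degrees — A:1, B:1, C:4, D:1, E:2, F:1.
The maximum is 4, attained only by C.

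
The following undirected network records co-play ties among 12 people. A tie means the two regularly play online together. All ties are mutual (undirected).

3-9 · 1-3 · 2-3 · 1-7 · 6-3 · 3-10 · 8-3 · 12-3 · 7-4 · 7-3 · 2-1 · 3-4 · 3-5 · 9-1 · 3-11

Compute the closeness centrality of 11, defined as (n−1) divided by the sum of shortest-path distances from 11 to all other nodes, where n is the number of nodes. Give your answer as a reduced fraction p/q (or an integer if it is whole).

Distances from 11: 1:2, 2:2, 3:1, 4:2, 5:2, 6:2, 7:2, 8:2, 9:2, 10:2, 12:2. Sum = 21.
n = 12, so closeness = 11/21.

11/21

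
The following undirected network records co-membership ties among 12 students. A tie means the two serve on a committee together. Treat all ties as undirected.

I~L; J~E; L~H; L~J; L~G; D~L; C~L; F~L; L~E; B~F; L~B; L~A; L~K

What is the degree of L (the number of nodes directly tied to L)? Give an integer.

11

L is directly tied to A, B, C, D, E, F, G, H, I, J, and K. That is 11 neighbors, so the degree of L is 11.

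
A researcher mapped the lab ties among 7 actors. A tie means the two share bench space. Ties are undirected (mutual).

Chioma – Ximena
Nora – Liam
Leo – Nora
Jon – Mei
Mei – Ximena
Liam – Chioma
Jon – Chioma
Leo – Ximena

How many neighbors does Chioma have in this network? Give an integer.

3

Chioma is directly tied to Jon, Liam, and Ximena. That is 3 neighbors, so the degree of Chioma is 3.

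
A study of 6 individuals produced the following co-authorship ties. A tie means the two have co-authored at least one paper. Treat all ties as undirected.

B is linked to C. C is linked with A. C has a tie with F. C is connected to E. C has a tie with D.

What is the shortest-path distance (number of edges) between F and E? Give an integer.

2

One shortest route is F – C – E, which uses 2 edges, and F and E are not directly tied, so nothing shorter exists. So d(F,E) = 2.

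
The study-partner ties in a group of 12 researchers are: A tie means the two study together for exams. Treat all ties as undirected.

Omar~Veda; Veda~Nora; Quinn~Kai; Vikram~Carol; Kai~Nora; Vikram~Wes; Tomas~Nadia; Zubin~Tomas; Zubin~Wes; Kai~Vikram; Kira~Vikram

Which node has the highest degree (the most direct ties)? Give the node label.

Vikram

Degrees — Carol:1, Kai:3, Kira:1, Nadia:1, Nora:2, Omar:1, Quinn:1, Tomas:2, Veda:2, Vikram:4, Wes:2, Zubin:2.
The maximum is 4, attained only by Vikram.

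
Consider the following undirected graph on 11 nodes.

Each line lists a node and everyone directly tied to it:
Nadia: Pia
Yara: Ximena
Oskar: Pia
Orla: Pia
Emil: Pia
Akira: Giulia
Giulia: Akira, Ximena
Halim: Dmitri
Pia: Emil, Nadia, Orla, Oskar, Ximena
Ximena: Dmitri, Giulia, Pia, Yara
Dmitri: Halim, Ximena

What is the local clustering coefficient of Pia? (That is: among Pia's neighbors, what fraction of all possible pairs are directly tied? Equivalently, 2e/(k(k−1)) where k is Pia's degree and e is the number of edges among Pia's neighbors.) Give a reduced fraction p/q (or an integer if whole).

0

Pia's neighbors: Emil, Nadia, Orla, Oskar, and Ximena (k = 5).
Possible neighbor pairs: C(5,2) = 10. Edges among them: none → e = 0.
Clustering(Pia) = 0/10 = 0.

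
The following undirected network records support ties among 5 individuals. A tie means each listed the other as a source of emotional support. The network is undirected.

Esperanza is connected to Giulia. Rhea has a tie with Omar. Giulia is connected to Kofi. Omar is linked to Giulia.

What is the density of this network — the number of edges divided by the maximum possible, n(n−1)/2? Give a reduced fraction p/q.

There are 4 edges and 5 nodes, so the maximum possible is C(5,2) = 10.
Density = 4/10 = 2/5.

2/5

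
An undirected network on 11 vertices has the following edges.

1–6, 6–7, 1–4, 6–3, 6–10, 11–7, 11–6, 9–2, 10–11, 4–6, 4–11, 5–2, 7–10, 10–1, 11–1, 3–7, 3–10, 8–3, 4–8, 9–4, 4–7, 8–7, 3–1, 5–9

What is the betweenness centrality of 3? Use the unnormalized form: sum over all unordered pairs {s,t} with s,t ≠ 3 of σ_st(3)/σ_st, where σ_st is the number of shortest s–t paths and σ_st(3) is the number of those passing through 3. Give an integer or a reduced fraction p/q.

23/15

Pairs whose geodesics pass through 3 — 8–10: 1/2; 8–1: 1/2; 8–6: 1/3; 1–7: 1/5.
All other pairs contribute 0.
Summing the contributions gives betweenness(3) = 23/15.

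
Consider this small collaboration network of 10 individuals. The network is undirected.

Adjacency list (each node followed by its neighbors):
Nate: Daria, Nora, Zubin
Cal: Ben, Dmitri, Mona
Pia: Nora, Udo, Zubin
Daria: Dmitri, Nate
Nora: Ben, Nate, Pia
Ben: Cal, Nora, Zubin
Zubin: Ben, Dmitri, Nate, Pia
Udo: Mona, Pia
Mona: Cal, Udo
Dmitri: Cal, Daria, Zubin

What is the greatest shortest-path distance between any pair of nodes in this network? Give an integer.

Eccentricity of each node (its greatest distance to any other): Ben:3, Cal:3, Daria:4, Dmitri:3, Mona:4, Nate:4, Nora:3, Pia:3, Udo:4, Zubin:3.
The maximum eccentricity is 4, realized for instance by the pair Udo–Daria via Udo – Pia – Nora – Nate – Daria. So the diameter is 4.

4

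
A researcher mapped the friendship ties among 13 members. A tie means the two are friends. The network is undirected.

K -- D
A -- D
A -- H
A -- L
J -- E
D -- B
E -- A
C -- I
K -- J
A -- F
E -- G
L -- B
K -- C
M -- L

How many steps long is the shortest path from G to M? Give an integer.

4

One shortest route is G – E – A – L – M, which uses 4 edges, and at distance 3 from G we only reach {D, F, H, K, L}, which does not include M. So d(G,M) = 4.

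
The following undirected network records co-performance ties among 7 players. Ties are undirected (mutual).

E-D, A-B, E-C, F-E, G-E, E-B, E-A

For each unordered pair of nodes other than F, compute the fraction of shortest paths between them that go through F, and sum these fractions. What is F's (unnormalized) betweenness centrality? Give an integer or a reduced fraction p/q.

No shortest path between any pair of other nodes passes through F.
Summing the contributions gives betweenness(F) = 0.

0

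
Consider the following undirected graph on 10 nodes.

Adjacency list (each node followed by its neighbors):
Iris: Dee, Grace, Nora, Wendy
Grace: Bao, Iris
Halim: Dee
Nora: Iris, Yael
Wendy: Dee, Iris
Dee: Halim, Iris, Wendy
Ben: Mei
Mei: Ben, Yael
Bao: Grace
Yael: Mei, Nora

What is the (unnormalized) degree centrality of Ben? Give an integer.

Ben is directly tied to Mei. That is 1 neighbor, so the degree of Ben is 1.

1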